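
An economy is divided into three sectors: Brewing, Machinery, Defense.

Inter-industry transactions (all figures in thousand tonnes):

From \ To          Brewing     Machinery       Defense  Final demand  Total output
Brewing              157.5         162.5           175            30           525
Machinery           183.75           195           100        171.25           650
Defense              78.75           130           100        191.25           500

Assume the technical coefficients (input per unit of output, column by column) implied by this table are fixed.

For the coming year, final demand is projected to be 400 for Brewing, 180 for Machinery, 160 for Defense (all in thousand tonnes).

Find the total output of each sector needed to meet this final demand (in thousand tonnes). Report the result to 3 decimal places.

Technical coefficients a_ij = z_ij / X_j:
  a_11 = 157.5/525 = 0.30, a_21 = 183.75/525 = 0.35, a_31 = 78.75/525 = 0.15
  a_12 = 162.5/650 = 0.25, a_22 = 195/650 = 0.30, a_32 = 130/650 = 0.20
  a_13 = 175/500 = 0.35, a_23 = 100/500 = 0.20, a_33 = 100/500 = 0.20
I − A =
  [   0.70    -0.25    -0.35]
  [  -0.35     0.70    -0.20]
  [  -0.15    -0.20     0.80]
Cofactors of I−A, C_ij = (−1)^(i+j)·(minor ij) (rows/columns in the sector order above):
  C_11 = (0.70)(0.80) − (-0.20)(-0.20) = 0.5200
  C_12 = −[(-0.35)(0.80) − (-0.20)(-0.15)] = 0.3100
  C_13 = (-0.35)(-0.20) − (0.70)(-0.15) = 0.1750
  C_21 = −[(-0.25)(0.80) − (-0.35)(-0.20)] = 0.2700
  C_22 = (0.70)(0.80) − (-0.35)(-0.15) = 0.5075
  C_23 = −[(0.70)(-0.20) − (-0.25)(-0.15)] = 0.1775
  C_31 = (-0.25)(-0.20) − (-0.35)(0.70) = 0.2950
  C_32 = −[(0.70)(-0.20) − (-0.35)(-0.35)] = 0.2625
  C_33 = (0.70)(0.70) − (-0.25)(-0.35) = 0.4025
det(I−A) = Σ_j (I−A)_1j·C_1j = (0.70)(0.5200) + (-0.25)(0.3100) + (-0.35)(0.1750) = 0.22525
adj(I−A) = Cᵀ =
  [ 0.5200   0.2700   0.2950]
  [ 0.3100   0.5075   0.2625]
  [ 0.1750   0.1775   0.4025]
(I − A)⁻¹ = adj(I−A) / det(I−A) ≈
  [   2.3085     1.1987     1.3097]
  [   1.3762     2.2531     1.1654]
  [   0.7769     0.7880     1.7869]
x = (I − A)⁻¹ d = adj(I−A)·d / det(I−A), with det(I−A) = 0.22525:
  x_1 = (0.5200·400 + 0.2700·180 + 0.2950·160) / 0.22525 = 303.80 / 0.22525 ≈ 1348.724
  x_2 = (0.3100·400 + 0.5075·180 + 0.2625·160) / 0.22525 = 257.35 / 0.22525 ≈ 1142.508
  x_3 = (0.1750·400 + 0.1775·180 + 0.4025·160) / 0.22525 = 166.35 / 0.22525 ≈ 738.513

x_1 = 1348.724, x_2 = 1142.508, x_3 = 738.513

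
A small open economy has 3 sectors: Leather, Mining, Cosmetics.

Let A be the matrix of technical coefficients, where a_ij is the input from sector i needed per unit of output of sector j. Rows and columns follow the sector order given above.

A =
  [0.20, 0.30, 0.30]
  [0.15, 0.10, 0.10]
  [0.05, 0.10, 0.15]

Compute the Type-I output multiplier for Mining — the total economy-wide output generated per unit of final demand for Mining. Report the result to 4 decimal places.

I − A =
  [   0.80    -0.30    -0.30]
  [  -0.15     0.90    -0.10]
  [  -0.05    -0.10     0.85]
Cofactors of I−A, C_ij = (−1)^(i+j)·(minor ij) (rows/columns in the sector order above):
  C_11 = (0.90)(0.85) − (-0.10)(-0.10) = 0.7550
  C_12 = −[(-0.15)(0.85) − (-0.10)(-0.05)] = 0.1325
  C_13 = (-0.15)(-0.10) − (0.90)(-0.05) = 0.0600
  C_21 = −[(-0.30)(0.85) − (-0.30)(-0.10)] = 0.2850
  C_22 = (0.80)(0.85) − (-0.30)(-0.05) = 0.6650
  C_23 = −[(0.80)(-0.10) − (-0.30)(-0.05)] = 0.0950
  C_31 = (-0.30)(-0.10) − (-0.30)(0.90) = 0.3000
  C_32 = −[(0.80)(-0.10) − (-0.30)(-0.15)] = 0.1250
  C_33 = (0.80)(0.90) − (-0.30)(-0.15) = 0.6750
det(I−A) = Σ_j (I−A)_1j·C_1j = (0.80)(0.7550) + (-0.30)(0.1325) + (-0.30)(0.0600) = 0.54625
adj(I−A) = Cᵀ =
  [ 0.7550   0.2850   0.3000]
  [ 0.1325   0.6650   0.1250]
  [ 0.0600   0.0950   0.6750]
(I − A)⁻¹ = adj(I−A) / det(I−A) ≈
  [   1.38215     0.52174     0.54920]
  [   0.24256     1.21739     0.22883]
  [   0.10984     0.17391     1.23570]
The output multiplier for sector j is the column-j sum of the Leontief inverse (I − A)⁻¹ = adj(I−A) / det(I−A).
Column 2 of adj(I−A): (0.2850, 0.6650, 0.0950); det(I−A) = 0.54625.
m_2 = (0.2850 + 0.6650 + 0.0950) / 0.54625 = 1.045 / 0.54625 ≈ 1.9130.

m_2 = 1.9130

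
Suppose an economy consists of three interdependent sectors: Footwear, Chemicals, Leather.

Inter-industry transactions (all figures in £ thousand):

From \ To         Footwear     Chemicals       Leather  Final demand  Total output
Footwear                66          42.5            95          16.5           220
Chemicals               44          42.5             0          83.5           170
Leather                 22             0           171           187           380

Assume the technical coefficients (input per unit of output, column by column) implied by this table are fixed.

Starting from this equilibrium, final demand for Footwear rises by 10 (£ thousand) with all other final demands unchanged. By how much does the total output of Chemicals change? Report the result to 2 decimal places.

Technical coefficients a_ij = z_ij / X_j:
  a_11 = 66/220 = 0.30, a_21 = 44/220 = 0.20, a_31 = 22/220 = 0.10
  a_12 = 42.5/170 = 0.25, a_22 = 42.5/170 = 0.25, a_32 = 0/170 = 0.00
  a_13 = 95/380 = 0.25, a_23 = 0/380 = 0.00, a_33 = 171/380 = 0.45
I − A =
  [   0.70    -0.25    -0.25]
  [  -0.20     0.75     0.00]
  [  -0.10     0.00     0.55]
Cofactors of I−A, C_ij = (−1)^(i+j)·(minor ij) (rows/columns in the sector order above):
  C_11 = (0.75)(0.55) − (0.00)(0.00) = 0.4125
  C_12 = −[(-0.20)(0.55) − (0.00)(-0.10)] = 0.1100
  C_13 = (-0.20)(0.00) − (0.75)(-0.10) = 0.0750
  C_21 = −[(-0.25)(0.55) − (-0.25)(0.00)] = 0.1375
  C_22 = (0.70)(0.55) − (-0.25)(-0.10) = 0.3600
  C_23 = −[(0.70)(0.00) − (-0.25)(-0.10)] = 0.0250
  C_31 = (-0.25)(0.00) − (-0.25)(0.75) = 0.1875
  C_32 = −[(0.70)(0.00) − (-0.25)(-0.20)] = 0.0500
  C_33 = (0.70)(0.75) − (-0.25)(-0.20) = 0.4750
det(I−A) = Σ_j (I−A)_1j·C_1j = (0.70)(0.4125) + (-0.25)(0.1100) + (-0.25)(0.0750) = 0.2425
adj(I−A) = Cᵀ =
  [ 0.4125   0.1375   0.1875]
  [ 0.1100   0.3600   0.0500]
  [ 0.0750   0.0250   0.4750]
(I − A)⁻¹ = adj(I−A) / det(I−A) ≈
  [   1.7010     0.5670     0.7732]
  [   0.4536     1.4845     0.2062]
  [   0.3093     0.1031     1.9588]
Δx = (I − A)⁻¹ Δd with Δd having +10 in the Footwear component and 0 elsewhere.
So Δx_2 = L_21 · (+10), where L_21 = adj(I−A)_21 / det(I−A) = 0.1100 / 0.2425.
Δx_2 = 0.1100 × (+10) / 0.2425 = 1.10 / 0.2425 ≈ 4.54.

Δx_2 = 4.54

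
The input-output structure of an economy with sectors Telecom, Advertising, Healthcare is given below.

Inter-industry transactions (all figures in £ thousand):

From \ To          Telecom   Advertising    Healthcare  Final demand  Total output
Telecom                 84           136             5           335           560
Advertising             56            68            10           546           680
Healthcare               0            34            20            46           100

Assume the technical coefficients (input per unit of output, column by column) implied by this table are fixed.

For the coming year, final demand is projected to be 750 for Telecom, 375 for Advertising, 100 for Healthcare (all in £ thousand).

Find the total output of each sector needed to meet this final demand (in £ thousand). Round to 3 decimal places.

x_1 = 1020.604, x_2 = 547.760, x_3 = 159.235

Technical coefficients a_ij = z_ij / X_j:
  a_11 = 84/560 = 0.15, a_21 = 56/560 = 0.10, a_31 = 0/560 = 0.00
  a_12 = 136/680 = 0.20, a_22 = 68/680 = 0.10, a_32 = 34/680 = 0.05
  a_13 = 5/100 = 0.05, a_23 = 10/100 = 0.10, a_33 = 20/100 = 0.20
I − A =
  [   0.85    -0.20    -0.05]
  [  -0.10     0.90    -0.10]
  [   0.00    -0.05     0.80]
Cofactors of I−A, C_ij = (−1)^(i+j)·(minor ij) (rows/columns in the sector order above):
  C_11 = (0.90)(0.80) − (-0.10)(-0.05) = 0.7150
  C_12 = −[(-0.10)(0.80) − (-0.10)(0.00)] = 0.0800
  C_13 = (-0.10)(-0.05) − (0.90)(0.00) = 0.0050
  C_21 = −[(-0.20)(0.80) − (-0.05)(-0.05)] = 0.1625
  C_22 = (0.85)(0.80) − (-0.05)(0.00) = 0.6800
  C_23 = −[(0.85)(-0.05) − (-0.20)(0.00)] = 0.0425
  C_31 = (-0.20)(-0.10) − (-0.05)(0.90) = 0.0650
  C_32 = −[(0.85)(-0.10) − (-0.05)(-0.10)] = 0.0900
  C_33 = (0.85)(0.90) − (-0.20)(-0.10) = 0.7450
det(I−A) = Σ_j (I−A)_1j·C_1j = (0.85)(0.7150) + (-0.20)(0.0800) + (-0.05)(0.0050) = 0.5915
adj(I−A) = Cᵀ =
  [ 0.7150   0.1625   0.0650]
  [ 0.0800   0.6800   0.0900]
  [ 0.0050   0.0425   0.7450]
(I − A)⁻¹ = adj(I−A) / det(I−A) ≈
  [   1.2088     0.2747     0.1099]
  [   0.1352     1.1496     0.1522]
  [   0.0085     0.0719     1.2595]
x = (I − A)⁻¹ d = adj(I−A)·d / det(I−A), with det(I−A) = 0.5915:
  x_1 = (0.7150·750 + 0.1625·375 + 0.0650·100) / 0.5915 = 603.6875 / 0.5915 ≈ 1020.604
  x_2 = (0.0800·750 + 0.6800·375 + 0.0900·100) / 0.5915 = 324.00 / 0.5915 ≈ 547.760
  x_3 = (0.0050·750 + 0.0425·375 + 0.7450·100) / 0.5915 = 94.1875 / 0.5915 ≈ 159.235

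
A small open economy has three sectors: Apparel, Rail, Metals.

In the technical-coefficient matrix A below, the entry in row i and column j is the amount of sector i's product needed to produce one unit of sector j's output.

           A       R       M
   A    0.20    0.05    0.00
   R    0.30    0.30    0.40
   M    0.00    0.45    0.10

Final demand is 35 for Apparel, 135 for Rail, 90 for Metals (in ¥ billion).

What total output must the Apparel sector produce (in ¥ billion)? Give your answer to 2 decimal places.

x_A = 68.18

I − A =
  [   0.80    -0.05     0.00]
  [  -0.30     0.70    -0.40]
  [   0.00    -0.45     0.90]
Cofactors of I−A, C_ij = (−1)^(i+j)·(minor ij) (rows/columns in the sector order above):
  C_11 = (0.70)(0.90) − (-0.40)(-0.45) = 0.4500
  C_12 = −[(-0.30)(0.90) − (-0.40)(0.00)] = 0.2700
  C_13 = (-0.30)(-0.45) − (0.70)(0.00) = 0.1350
  C_21 = −[(-0.05)(0.90) − (0.00)(-0.45)] = 0.0450
  C_22 = (0.80)(0.90) − (0.00)(0.00) = 0.7200
  C_23 = −[(0.80)(-0.45) − (-0.05)(0.00)] = 0.3600
  C_31 = (-0.05)(-0.40) − (0.00)(0.70) = 0.0200
  C_32 = −[(0.80)(-0.40) − (0.00)(-0.30)] = 0.3200
  C_33 = (0.80)(0.70) − (-0.05)(-0.30) = 0.5450
det(I−A) = Σ_j (I−A)_1j·C_1j = (0.80)(0.4500) + (-0.05)(0.2700) + (0.00)(0.1350) = 0.3465
adj(I−A) = Cᵀ =
  [ 0.4500   0.0450   0.0200]
  [ 0.2700   0.7200   0.3200]
  [ 0.1350   0.3600   0.5450]
(I − A)⁻¹ = adj(I−A) / det(I−A) ≈
  [   1.2987     0.1299     0.0577]
  [   0.7792     2.0779     0.9235]
  [   0.3896     1.0390     1.5729]
x = (I − A)⁻¹ d = adj(I−A)·d / det(I−A), with det(I−A) = 0.3465:
  x_A = (0.4500·35 + 0.0450·135 + 0.0200·90) / 0.3465 = 23.625 / 0.3465 ≈ 68.18
  x_R = (0.2700·35 + 0.7200·135 + 0.3200·90) / 0.3465 = 135.45 / 0.3465 ≈ 390.91
  x_M = (0.1350·35 + 0.3600·135 + 0.5450·90) / 0.3465 = 102.375 / 0.3465 ≈ 295.45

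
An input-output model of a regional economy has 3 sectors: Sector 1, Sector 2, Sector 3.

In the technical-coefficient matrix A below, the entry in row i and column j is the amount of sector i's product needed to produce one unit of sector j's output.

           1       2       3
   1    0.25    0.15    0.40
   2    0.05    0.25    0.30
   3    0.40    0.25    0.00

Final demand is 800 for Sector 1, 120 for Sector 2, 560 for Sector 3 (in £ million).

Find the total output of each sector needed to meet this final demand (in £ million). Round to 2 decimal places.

x_1 = 2145.33, x_2 = 966.97, x_3 = 1659.87

I − A =
  [   0.75    -0.15    -0.40]
  [  -0.05     0.75    -0.30]
  [  -0.40    -0.25     1.00]
Cofactors of I−A, C_ij = (−1)^(i+j)·(minor ij) (rows/columns in the sector order above):
  C_11 = (0.75)(1.00) − (-0.30)(-0.25) = 0.6750
  C_12 = −[(-0.05)(1.00) − (-0.30)(-0.40)] = 0.1700
  C_13 = (-0.05)(-0.25) − (0.75)(-0.40) = 0.3125
  C_21 = −[(-0.15)(1.00) − (-0.40)(-0.25)] = 0.2500
  C_22 = (0.75)(1.00) − (-0.40)(-0.40) = 0.5900
  C_23 = −[(0.75)(-0.25) − (-0.15)(-0.40)] = 0.2475
  C_31 = (-0.15)(-0.30) − (-0.40)(0.75) = 0.3450
  C_32 = −[(0.75)(-0.30) − (-0.40)(-0.05)] = 0.2450
  C_33 = (0.75)(0.75) − (-0.15)(-0.05) = 0.5550
det(I−A) = Σ_j (I−A)_1j·C_1j = (0.75)(0.6750) + (-0.15)(0.1700) + (-0.40)(0.3125) = 0.35575
adj(I−A) = Cᵀ =
  [ 0.6750   0.2500   0.3450]
  [ 0.1700   0.5900   0.2450]
  [ 0.3125   0.2475   0.5550]
(I − A)⁻¹ = adj(I−A) / det(I−A) ≈
  [   1.8974     0.7027     0.9698]
  [   0.4779     1.6585     0.6887]
  [   0.8784     0.6957     1.5601]
x = (I − A)⁻¹ d = adj(I−A)·d / det(I−A), with det(I−A) = 0.35575:
  x_1 = (0.6750·800 + 0.2500·120 + 0.3450·560) / 0.35575 = 763.20 / 0.35575 ≈ 2145.33
  x_2 = (0.1700·800 + 0.5900·120 + 0.2450·560) / 0.35575 = 344.00 / 0.35575 ≈ 966.97
  x_3 = (0.3125·800 + 0.2475·120 + 0.5550·560) / 0.35575 = 590.50 / 0.35575 ≈ 1659.87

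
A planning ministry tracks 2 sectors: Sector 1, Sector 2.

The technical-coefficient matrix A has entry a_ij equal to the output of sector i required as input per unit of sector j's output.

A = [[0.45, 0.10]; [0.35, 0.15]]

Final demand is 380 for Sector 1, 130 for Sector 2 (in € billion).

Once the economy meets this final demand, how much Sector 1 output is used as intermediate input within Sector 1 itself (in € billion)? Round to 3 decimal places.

z_11 = 349.595

I − A =
  [   0.55    -0.10]
  [  -0.35     0.85]
det(I−A) = (0.55)(0.85) − (-0.10)(-0.35) = 0.4325
adj(I−A) = [[0.85, 0.10], [0.35, 0.55]]
(I − A)⁻¹ = adj(I−A) / det(I−A) ≈
  [   1.9653     0.2312]
  [   0.8092     1.2717]
First solve x = (I − A)⁻¹ d = adj(I−A)·d / det(I−A); in particular x_1 = (0.85·380 + 0.10·130) / 0.4325 = 336.00 / 0.4325 ≈ 776.87861.
Intermediate flow from 1 to 1: z_11 = a_11 · x_1 = 0.45 × 336.00 / 0.4325 = 151.20 / 0.4325 ≈ 349.595.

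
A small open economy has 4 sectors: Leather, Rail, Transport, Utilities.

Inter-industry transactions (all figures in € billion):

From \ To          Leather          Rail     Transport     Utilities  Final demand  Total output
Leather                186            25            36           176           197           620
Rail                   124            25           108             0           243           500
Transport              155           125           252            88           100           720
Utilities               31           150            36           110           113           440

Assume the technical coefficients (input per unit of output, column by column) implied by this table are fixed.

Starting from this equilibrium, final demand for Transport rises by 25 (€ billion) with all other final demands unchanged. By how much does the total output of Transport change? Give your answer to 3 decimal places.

Technical coefficients a_ij = z_ij / X_j:
  a_11 = 186/620 = 0.30, a_21 = 124/620 = 0.20, a_31 = 155/620 = 0.25, a_41 = 31/620 = 0.05
  a_12 = 25/500 = 0.05, a_22 = 25/500 = 0.05, a_32 = 125/500 = 0.25, a_42 = 150/500 = 0.30
  a_13 = 36/720 = 0.05, a_23 = 108/720 = 0.15, a_33 = 252/720 = 0.35, a_43 = 36/720 = 0.05
  a_14 = 176/440 = 0.40, a_24 = 0/440 = 0.00, a_34 = 88/440 = 0.20, a_44 = 110/440 = 0.25
I − A =
  [   0.70    -0.05    -0.05    -0.40]
  [  -0.20     0.95    -0.15     0.00]
  [  -0.25    -0.25     0.65    -0.20]
  [  -0.05    -0.30    -0.05     0.75]
Compute the cofactors C_ij = (−1)^(i+j)·(3×3 minor ij) of I−A; the adjugate is their transpose:
adj(I−A) = Cᵀ =
  [ 0.416500   0.119250   0.078250   0.243000]
  [ 0.125125   0.306375   0.087250   0.090000]
  [ 0.237125   0.208125   0.448250   0.246000]
  [ 0.093625   0.144375   0.070000   0.383250]
det(I−A) = Σ_j (I−A)_1j·C_1j = (0.70)(0.416500) + (-0.05)(0.125125) + (-0.05)(0.237125) + (-0.40)(0.093625) = 0.2359875
(I − A)⁻¹ = adj(I−A) / det(I−A) ≈
  [   1.7649     0.5053     0.3316     1.0297]
  [   0.5302     1.2983     0.3697     0.3814]
  [   1.0048     0.8819     1.8995     1.0424]
  [   0.3967     0.6118     0.2966     1.6240]
Δx = (I − A)⁻¹ Δd with Δd having +25 in the Transport component and 0 elsewhere.
So Δx_3 = L_33 · (+25), where L_33 = adj(I−A)_33 / det(I−A) = 0.448250 / 0.2359875.
Δx_3 = 0.448250 × (+25) / 0.2359875 = 11.20625 / 0.2359875 ≈ 47.487.

Δx_3 = 47.487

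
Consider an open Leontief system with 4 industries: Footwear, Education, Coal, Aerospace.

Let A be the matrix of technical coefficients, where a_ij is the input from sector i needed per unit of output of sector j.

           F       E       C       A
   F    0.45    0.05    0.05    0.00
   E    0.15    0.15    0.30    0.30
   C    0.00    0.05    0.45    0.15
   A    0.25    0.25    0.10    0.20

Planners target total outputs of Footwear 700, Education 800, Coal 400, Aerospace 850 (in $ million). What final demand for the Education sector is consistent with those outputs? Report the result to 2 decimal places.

I − A =
  [   0.55    -0.05    -0.05     0.00]
  [  -0.15     0.85    -0.30    -0.30]
  [   0.00    -0.05     0.55    -0.15]
  [  -0.25    -0.25    -0.10     0.80]
d = (I − A) x:
  d_F = (+0.55)·700 + (-0.05)·800 + (-0.05)·400 + (+0.00)·850 = 325.00
  d_E = (-0.15)·700 + (+0.85)·800 + (-0.30)·400 + (-0.30)·850 = 200.00
  d_C = (+0.00)·700 + (-0.05)·800 + (+0.55)·400 + (-0.15)·850 = 52.50
  d_A = (-0.25)·700 + (-0.25)·800 + (-0.10)·400 + (+0.80)·850 = 265.00

d_E = 200.00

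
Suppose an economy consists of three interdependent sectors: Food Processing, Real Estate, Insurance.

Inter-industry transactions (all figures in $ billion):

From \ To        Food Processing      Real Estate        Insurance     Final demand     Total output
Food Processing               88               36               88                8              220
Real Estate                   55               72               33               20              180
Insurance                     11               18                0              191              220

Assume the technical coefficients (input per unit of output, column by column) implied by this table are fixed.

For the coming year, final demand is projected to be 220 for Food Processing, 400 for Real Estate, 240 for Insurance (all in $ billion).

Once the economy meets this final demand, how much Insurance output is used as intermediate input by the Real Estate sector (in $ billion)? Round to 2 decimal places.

z_IR = 120.45

Technical coefficients a_ij = z_ij / X_j:
  a_FF = 88/220 = 0.40, a_RF = 55/220 = 0.25, a_IF = 11/220 = 0.05
  a_FR = 36/180 = 0.20, a_RR = 72/180 = 0.40, a_IR = 18/180 = 0.10
  a_FI = 88/220 = 0.40, a_RI = 33/220 = 0.15, a_II = 0/220 = 0.00
I − A =
  [   0.60    -0.20    -0.40]
  [  -0.25     0.60    -0.15]
  [  -0.05    -0.10     1.00]
Cofactors of I−A, C_ij = (−1)^(i+j)·(minor ij) (rows/columns in the sector order above):
  C_11 = (0.60)(1.00) − (-0.15)(-0.10) = 0.5850
  C_12 = −[(-0.25)(1.00) − (-0.15)(-0.05)] = 0.2575
  C_13 = (-0.25)(-0.10) − (0.60)(-0.05) = 0.0550
  C_21 = −[(-0.20)(1.00) − (-0.40)(-0.10)] = 0.2400
  C_22 = (0.60)(1.00) − (-0.40)(-0.05) = 0.5800
  C_23 = −[(0.60)(-0.10) − (-0.20)(-0.05)] = 0.0700
  C_31 = (-0.20)(-0.15) − (-0.40)(0.60) = 0.2700
  C_32 = −[(0.60)(-0.15) − (-0.40)(-0.25)] = 0.1900
  C_33 = (0.60)(0.60) − (-0.20)(-0.25) = 0.3100
det(I−A) = Σ_j (I−A)_1j·C_1j = (0.60)(0.5850) + (-0.20)(0.2575) + (-0.40)(0.0550) = 0.2775
adj(I−A) = Cᵀ =
  [ 0.5850   0.2400   0.2700]
  [ 0.2575   0.5800   0.1900]
  [ 0.0550   0.0700   0.3100]
(I − A)⁻¹ = adj(I−A) / det(I−A) ≈
  [   2.1081     0.8649     0.9730]
  [   0.9279     2.0901     0.6847]
  [   0.1982     0.2523     1.1171]
First solve x = (I − A)⁻¹ d = adj(I−A)·d / det(I−A); in particular x_R = (0.2575·220 + 0.5800·400 + 0.1900·240) / 0.2775 = 334.25 / 0.2775 ≈ 1204.5045.
Intermediate flow from I to R: z_IR = a_IR · x_R = 0.10 × 334.25 / 0.2775 = 33.425 / 0.2775 ≈ 120.45.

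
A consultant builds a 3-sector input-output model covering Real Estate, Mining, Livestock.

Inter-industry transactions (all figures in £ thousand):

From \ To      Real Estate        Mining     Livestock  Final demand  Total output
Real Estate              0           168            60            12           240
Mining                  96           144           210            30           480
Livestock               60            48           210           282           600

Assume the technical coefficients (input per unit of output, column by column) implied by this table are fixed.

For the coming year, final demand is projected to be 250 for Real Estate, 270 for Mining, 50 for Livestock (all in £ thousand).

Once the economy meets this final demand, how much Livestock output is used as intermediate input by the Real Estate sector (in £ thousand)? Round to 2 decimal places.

Technical coefficients a_ij = z_ij / X_j:
  a_11 = 0/240 = 0.00, a_21 = 96/240 = 0.40, a_31 = 60/240 = 0.25
  a_12 = 168/480 = 0.35, a_22 = 144/480 = 0.30, a_32 = 48/480 = 0.10
  a_13 = 60/600 = 0.10, a_23 = 210/600 = 0.35, a_33 = 210/600 = 0.35
I − A =
  [   1.00    -0.35    -0.10]
  [  -0.40     0.70    -0.35]
  [  -0.25    -0.10     0.65]
Cofactors of I−A, C_ij = (−1)^(i+j)·(minor ij) (rows/columns in the sector order above):
  C_11 = (0.70)(0.65) − (-0.35)(-0.10) = 0.4200
  C_12 = −[(-0.40)(0.65) − (-0.35)(-0.25)] = 0.3475
  C_13 = (-0.40)(-0.10) − (0.70)(-0.25) = 0.2150
  C_21 = −[(-0.35)(0.65) − (-0.10)(-0.10)] = 0.2375
  C_22 = (1.00)(0.65) − (-0.10)(-0.25) = 0.6250
  C_23 = −[(1.00)(-0.10) − (-0.35)(-0.25)] = 0.1875
  C_31 = (-0.35)(-0.35) − (-0.10)(0.70) = 0.1925
  C_32 = −[(1.00)(-0.35) − (-0.10)(-0.40)] = 0.3900
  C_33 = (1.00)(0.70) − (-0.35)(-0.40) = 0.5600
det(I−A) = Σ_j (I−A)_1j·C_1j = (1.00)(0.4200) + (-0.35)(0.3475) + (-0.10)(0.2150) = 0.276875
adj(I−A) = Cᵀ =
  [ 0.4200   0.2375   0.1925]
  [ 0.3475   0.6250   0.3900]
  [ 0.2150   0.1875   0.5600]
(I − A)⁻¹ = adj(I−A) / det(I−A) ≈
  [   1.5169     0.8578     0.6953]
  [   1.2551     2.2573     1.4086]
  [   0.7765     0.6772     2.0226]
First solve x = (I − A)⁻¹ d = adj(I−A)·d / det(I−A); in particular x_1 = (0.4200·250 + 0.2375·270 + 0.1925·50) / 0.276875 = 178.75 / 0.276875 ≈ 645.5982.
Intermediate flow from 3 to 1: z_31 = a_31 · x_1 = 0.25 × 178.75 / 0.276875 = 44.6875 / 0.276875 ≈ 161.40.

z_31 = 161.40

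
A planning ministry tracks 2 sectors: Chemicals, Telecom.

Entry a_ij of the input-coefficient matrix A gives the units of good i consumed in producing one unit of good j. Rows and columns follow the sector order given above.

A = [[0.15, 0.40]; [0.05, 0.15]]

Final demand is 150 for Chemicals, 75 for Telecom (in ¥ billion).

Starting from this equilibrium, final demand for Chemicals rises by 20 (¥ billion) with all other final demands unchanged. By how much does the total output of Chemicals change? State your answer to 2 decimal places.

I − A =
  [   0.85    -0.40]
  [  -0.05     0.85]
det(I−A) = (0.85)(0.85) − (-0.40)(-0.05) = 0.7025
adj(I−A) = [[0.85, 0.40], [0.05, 0.85]]
(I − A)⁻¹ = adj(I−A) / det(I−A) ≈
  [   1.2100     0.5694]
  [   0.0712     1.2100]
Δx = (I − A)⁻¹ Δd with Δd having +20 in the Chemicals component and 0 elsewhere.
So Δx_1 = L_11 · (+20), where L_11 = adj(I−A)_11 / det(I−A) = 0.85 / 0.7025.
Δx_1 = 0.85 × (+20) / 0.7025 = 17.00 / 0.7025 ≈ 24.20.

Δx_1 = 24.20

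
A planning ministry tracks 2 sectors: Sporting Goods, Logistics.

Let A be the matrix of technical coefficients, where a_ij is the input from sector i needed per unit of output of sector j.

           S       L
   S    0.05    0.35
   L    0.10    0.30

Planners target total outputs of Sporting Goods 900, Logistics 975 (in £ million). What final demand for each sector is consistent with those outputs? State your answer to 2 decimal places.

I − A =
  [   0.95    -0.35]
  [  -0.10     0.70]
d = (I − A) x:
  d_S = (+0.95)·900 + (-0.35)·975 = 513.75
  d_L = (-0.10)·900 + (+0.70)·975 = 592.50

d_S = 513.75, d_L = 592.50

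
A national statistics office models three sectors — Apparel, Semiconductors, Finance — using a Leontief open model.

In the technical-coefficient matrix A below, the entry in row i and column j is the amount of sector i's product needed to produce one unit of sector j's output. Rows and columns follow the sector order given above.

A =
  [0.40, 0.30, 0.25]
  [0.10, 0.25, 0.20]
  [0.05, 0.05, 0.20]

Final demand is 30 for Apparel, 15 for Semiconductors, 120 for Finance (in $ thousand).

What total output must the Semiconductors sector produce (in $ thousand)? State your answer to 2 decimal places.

x_S = 85.70

I − A =
  [   0.60    -0.30    -0.25]
  [  -0.10     0.75    -0.20]
  [  -0.05    -0.05     0.80]
Cofactors of I−A, C_ij = (−1)^(i+j)·(minor ij) (rows/columns in the sector order above):
  C_11 = (0.75)(0.80) − (-0.20)(-0.05) = 0.5900
  C_12 = −[(-0.10)(0.80) − (-0.20)(-0.05)] = 0.0900
  C_13 = (-0.10)(-0.05) − (0.75)(-0.05) = 0.0425
  C_21 = −[(-0.30)(0.80) − (-0.25)(-0.05)] = 0.2525
  C_22 = (0.60)(0.80) − (-0.25)(-0.05) = 0.4675
  C_23 = −[(0.60)(-0.05) − (-0.30)(-0.05)] = 0.0450
  C_31 = (-0.30)(-0.20) − (-0.25)(0.75) = 0.2475
  C_32 = −[(0.60)(-0.20) − (-0.25)(-0.10)] = 0.1450
  C_33 = (0.60)(0.75) − (-0.30)(-0.10) = 0.4200
det(I−A) = Σ_j (I−A)_1j·C_1j = (0.60)(0.5900) + (-0.30)(0.0900) + (-0.25)(0.0425) = 0.316375
adj(I−A) = Cᵀ =
  [ 0.5900   0.2525   0.2475]
  [ 0.0900   0.4675   0.1450]
  [ 0.0425   0.0450   0.4200]
(I − A)⁻¹ = adj(I−A) / det(I−A) ≈
  [   1.8649     0.7981     0.7823]
  [   0.2845     1.4777     0.4583]
  [   0.1343     0.1422     1.3275]
x = (I − A)⁻¹ d = adj(I−A)·d / det(I−A), with det(I−A) = 0.316375:
  x_A = (0.5900·30 + 0.2525·15 + 0.2475·120) / 0.316375 = 51.1875 / 0.316375 ≈ 161.79
  x_S = (0.0900·30 + 0.4675·15 + 0.1450·120) / 0.316375 = 27.1125 / 0.316375 ≈ 85.70
  x_F = (0.0425·30 + 0.0450·15 + 0.4200·120) / 0.316375 = 52.35 / 0.316375 ≈ 165.47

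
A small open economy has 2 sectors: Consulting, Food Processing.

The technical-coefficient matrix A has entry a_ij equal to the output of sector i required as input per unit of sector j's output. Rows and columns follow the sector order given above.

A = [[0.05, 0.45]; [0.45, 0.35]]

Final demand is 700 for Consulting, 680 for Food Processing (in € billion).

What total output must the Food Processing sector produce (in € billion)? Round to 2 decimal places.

I − A =
  [   0.95    -0.45]
  [  -0.45     0.65]
det(I−A) = (0.95)(0.65) − (-0.45)(-0.45) = 0.4150
adj(I−A) = [[0.65, 0.45], [0.45, 0.95]]
(I − A)⁻¹ = adj(I−A) / det(I−A) ≈
  [   1.5663     1.0843]
  [   1.0843     2.2892]
x = (I − A)⁻¹ d = adj(I−A)·d / det(I−A), with det(I−A) = 0.4150:
  x_1 = (0.65·700 + 0.45·680) / 0.4150 = 761.00 / 0.4150 ≈ 1833.73
  x_2 = (0.45·700 + 0.95·680) / 0.4150 = 961.00 / 0.4150 ≈ 2315.66

x_2 = 2315.66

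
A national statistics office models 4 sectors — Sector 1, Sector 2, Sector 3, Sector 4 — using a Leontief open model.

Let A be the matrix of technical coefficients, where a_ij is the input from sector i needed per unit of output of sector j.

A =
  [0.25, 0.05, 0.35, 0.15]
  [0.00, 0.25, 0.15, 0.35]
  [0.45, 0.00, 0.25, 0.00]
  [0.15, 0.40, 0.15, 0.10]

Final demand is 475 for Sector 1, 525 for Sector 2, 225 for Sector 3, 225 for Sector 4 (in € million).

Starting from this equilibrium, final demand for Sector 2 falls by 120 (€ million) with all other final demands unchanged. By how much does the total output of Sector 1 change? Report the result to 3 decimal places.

Δx_1 = -50.755

I − A =
  [   0.75    -0.05    -0.35    -0.15]
  [   0.00     0.75    -0.15    -0.35]
  [  -0.45     0.00     0.75     0.00]
  [  -0.15    -0.40    -0.15     0.90]
Compute the cofactors C_ij = (−1)^(i+j)·(3×3 minor ij) of I−A; the adjugate is their transpose:
adj(I−A) = Cᵀ =
  [ 0.401250   0.078750   0.222500   0.097500]
  [ 0.123750   0.337500   0.155625   0.151875]
  [ 0.240750   0.047250   0.381750   0.058500]
  [ 0.162000   0.171000   0.169875   0.300375]
det(I−A) = Σ_j (I−A)_1j·C_1j = (0.75)(0.401250) + (-0.05)(0.123750) + (-0.35)(0.240750) + (-0.15)(0.162000) = 0.1861875
(I − A)⁻¹ = adj(I−A) / det(I−A) ≈
  [   2.1551     0.4230     1.1950     0.5237]
  [   0.6647     1.8127     0.8359     0.8157]
  [   1.2931     0.2538     2.0504     0.3142]
  [   0.8701     0.9184     0.9124     1.6133]
Δx = (I − A)⁻¹ Δd with Δd having -120 in the Sector 2 component and 0 elsewhere.
So Δx_1 = L_12 · (-120), where L_12 = adj(I−A)_12 / det(I−A) = 0.078750 / 0.1861875.
Δx_1 = 0.078750 × (-120) / 0.1861875 = -9.45 / 0.1861875 ≈ -50.755.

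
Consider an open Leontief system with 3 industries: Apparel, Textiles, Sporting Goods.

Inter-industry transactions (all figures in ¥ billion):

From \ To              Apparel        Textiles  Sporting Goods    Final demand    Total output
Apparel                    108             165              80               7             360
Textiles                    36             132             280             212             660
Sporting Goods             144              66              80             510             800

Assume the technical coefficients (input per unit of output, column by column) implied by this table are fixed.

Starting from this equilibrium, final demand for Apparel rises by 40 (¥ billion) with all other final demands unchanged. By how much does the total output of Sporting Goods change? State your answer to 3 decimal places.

Technical coefficients a_ij = z_ij / X_j:
  a_11 = 108/360 = 0.30, a_21 = 36/360 = 0.10, a_31 = 144/360 = 0.40
  a_12 = 165/660 = 0.25, a_22 = 132/660 = 0.20, a_32 = 66/660 = 0.10
  a_13 = 80/800 = 0.10, a_23 = 280/800 = 0.35, a_33 = 80/800 = 0.10
I − A =
  [   0.70    -0.25    -0.10]
  [  -0.10     0.80    -0.35]
  [  -0.40    -0.10     0.90]
Cofactors of I−A, C_ij = (−1)^(i+j)·(minor ij) (rows/columns in the sector order above):
  C_11 = (0.80)(0.90) − (-0.35)(-0.10) = 0.6850
  C_12 = −[(-0.10)(0.90) − (-0.35)(-0.40)] = 0.2300
  C_13 = (-0.10)(-0.10) − (0.80)(-0.40) = 0.3300
  C_21 = −[(-0.25)(0.90) − (-0.10)(-0.10)] = 0.2350
  C_22 = (0.70)(0.90) − (-0.10)(-0.40) = 0.5900
  C_23 = −[(0.70)(-0.10) − (-0.25)(-0.40)] = 0.1700
  C_31 = (-0.25)(-0.35) − (-0.10)(0.80) = 0.1675
  C_32 = −[(0.70)(-0.35) − (-0.10)(-0.10)] = 0.2550
  C_33 = (0.70)(0.80) − (-0.25)(-0.10) = 0.5350
det(I−A) = Σ_j (I−A)_1j·C_1j = (0.70)(0.6850) + (-0.25)(0.2300) + (-0.10)(0.3300) = 0.3890
adj(I−A) = Cᵀ =
  [ 0.6850   0.2350   0.1675]
  [ 0.2300   0.5900   0.2550]
  [ 0.3300   0.1700   0.5350]
(I − A)⁻¹ = adj(I−A) / det(I−A) ≈
  [   1.7609     0.6041     0.4306]
  [   0.5913     1.5167     0.6555]
  [   0.8483     0.4370     1.3753]
Δx = (I − A)⁻¹ Δd with Δd having +40 in the Apparel component and 0 elsewhere.
So Δx_3 = L_31 · (+40), where L_31 = adj(I−A)_31 / det(I−A) = 0.3300 / 0.3890.
Δx_3 = 0.3300 × (+40) / 0.3890 = 13.20 / 0.3890 ≈ 33.933.

Δx_3 = 33.933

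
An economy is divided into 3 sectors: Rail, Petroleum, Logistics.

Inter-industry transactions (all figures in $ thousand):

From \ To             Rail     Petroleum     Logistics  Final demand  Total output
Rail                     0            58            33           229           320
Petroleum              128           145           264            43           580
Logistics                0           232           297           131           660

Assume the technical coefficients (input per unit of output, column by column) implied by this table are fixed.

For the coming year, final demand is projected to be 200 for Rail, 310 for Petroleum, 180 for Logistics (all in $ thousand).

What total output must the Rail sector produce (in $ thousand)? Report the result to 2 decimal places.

x_R = 394.16

Technical coefficients a_ij = z_ij / X_j:
  a_RR = 0/320 = 0.00, a_PR = 128/320 = 0.40, a_LR = 0/320 = 0.00
  a_RP = 58/580 = 0.10, a_PP = 145/580 = 0.25, a_LP = 232/580 = 0.40
  a_RL = 33/660 = 0.05, a_PL = 264/660 = 0.40, a_LL = 297/660 = 0.45
I − A =
  [   1.00    -0.10    -0.05]
  [  -0.40     0.75    -0.40]
  [   0.00    -0.40     0.55]
Cofactors of I−A, C_ij = (−1)^(i+j)·(minor ij) (rows/columns in the sector order above):
  C_11 = (0.75)(0.55) − (-0.40)(-0.40) = 0.2525
  C_12 = −[(-0.40)(0.55) − (-0.40)(0.00)] = 0.2200
  C_13 = (-0.40)(-0.40) − (0.75)(0.00) = 0.1600
  C_21 = −[(-0.10)(0.55) − (-0.05)(-0.40)] = 0.0750
  C_22 = (1.00)(0.55) − (-0.05)(0.00) = 0.5500
  C_23 = −[(1.00)(-0.40) − (-0.10)(0.00)] = 0.4000
  C_31 = (-0.10)(-0.40) − (-0.05)(0.75) = 0.0775
  C_32 = −[(1.00)(-0.40) − (-0.05)(-0.40)] = 0.4200
  C_33 = (1.00)(0.75) − (-0.10)(-0.40) = 0.7100
det(I−A) = Σ_j (I−A)_1j·C_1j = (1.00)(0.2525) + (-0.10)(0.2200) + (-0.05)(0.1600) = 0.2225
adj(I−A) = Cᵀ =
  [ 0.2525   0.0750   0.0775]
  [ 0.2200   0.5500   0.4200]
  [ 0.1600   0.4000   0.7100]
(I − A)⁻¹ = adj(I−A) / det(I−A) ≈
  [   1.1348     0.3371     0.3483]
  [   0.9888     2.4719     1.8876]
  [   0.7191     1.7978     3.1910]
x = (I − A)⁻¹ d = adj(I−A)·d / det(I−A), with det(I−A) = 0.2225:
  x_R = (0.2525·200 + 0.0750·310 + 0.0775·180) / 0.2225 = 87.70 / 0.2225 ≈ 394.16
  x_P = (0.2200·200 + 0.5500·310 + 0.4200·180) / 0.2225 = 290.10 / 0.2225 ≈ 1303.82
  x_L = (0.1600·200 + 0.4000·310 + 0.7100·180) / 0.2225 = 283.80 / 0.2225 ≈ 1275.51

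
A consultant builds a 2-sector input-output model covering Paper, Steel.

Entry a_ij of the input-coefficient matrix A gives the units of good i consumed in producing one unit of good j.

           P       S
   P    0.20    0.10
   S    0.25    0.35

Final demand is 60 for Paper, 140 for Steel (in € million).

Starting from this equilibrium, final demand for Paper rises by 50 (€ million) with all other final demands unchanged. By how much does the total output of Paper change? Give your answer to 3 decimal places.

Δx_P = 65.657

I − A =
  [   0.80    -0.10]
  [  -0.25     0.65]
det(I−A) = (0.80)(0.65) − (-0.10)(-0.25) = 0.4950
adj(I−A) = [[0.65, 0.10], [0.25, 0.80]]
(I − A)⁻¹ = adj(I−A) / det(I−A) ≈
  [   1.3131     0.2020]
  [   0.5051     1.6162]
Δx = (I − A)⁻¹ Δd with Δd having +50 in the Paper component and 0 elsewhere.
So Δx_P = L_PP · (+50), where L_PP = adj(I−A)_PP / det(I−A) = 0.65 / 0.4950.
Δx_P = 0.65 × (+50) / 0.4950 = 32.50 / 0.4950 ≈ 65.657.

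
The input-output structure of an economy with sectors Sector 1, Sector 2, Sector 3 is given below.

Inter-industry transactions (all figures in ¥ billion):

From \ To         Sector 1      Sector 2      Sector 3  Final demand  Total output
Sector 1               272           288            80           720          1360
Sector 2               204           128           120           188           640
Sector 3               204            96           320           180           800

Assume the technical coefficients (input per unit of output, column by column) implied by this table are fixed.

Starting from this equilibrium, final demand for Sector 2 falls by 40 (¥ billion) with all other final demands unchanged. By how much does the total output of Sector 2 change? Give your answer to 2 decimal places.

Technical coefficients a_ij = z_ij / X_j:
  a_11 = 272/1360 = 0.20, a_21 = 204/1360 = 0.15, a_31 = 204/1360 = 0.15
  a_12 = 288/640 = 0.45, a_22 = 128/640 = 0.20, a_32 = 96/640 = 0.15
  a_13 = 80/800 = 0.10, a_23 = 120/800 = 0.15, a_33 = 320/800 = 0.40
I − A =
  [   0.80    -0.45    -0.10]
  [  -0.15     0.80    -0.15]
  [  -0.15    -0.15     0.60]
Cofactors of I−A, C_ij = (−1)^(i+j)·(minor ij) (rows/columns in the sector order above):
  C_11 = (0.80)(0.60) − (-0.15)(-0.15) = 0.4575
  C_12 = −[(-0.15)(0.60) − (-0.15)(-0.15)] = 0.1125
  C_13 = (-0.15)(-0.15) − (0.80)(-0.15) = 0.1425
  C_21 = −[(-0.45)(0.60) − (-0.10)(-0.15)] = 0.2850
  C_22 = (0.80)(0.60) − (-0.10)(-0.15) = 0.4650
  C_23 = −[(0.80)(-0.15) − (-0.45)(-0.15)] = 0.1875
  C_31 = (-0.45)(-0.15) − (-0.10)(0.80) = 0.1475
  C_32 = −[(0.80)(-0.15) − (-0.10)(-0.15)] = 0.1350
  C_33 = (0.80)(0.80) − (-0.45)(-0.15) = 0.5725
det(I−A) = Σ_j (I−A)_1j·C_1j = (0.80)(0.4575) + (-0.45)(0.1125) + (-0.10)(0.1425) = 0.301125
adj(I−A) = Cᵀ =
  [ 0.4575   0.2850   0.1475]
  [ 0.1125   0.4650   0.1350]
  [ 0.1425   0.1875   0.5725]
(I − A)⁻¹ = adj(I−A) / det(I−A) ≈
  [   1.5193     0.9465     0.4898]
  [   0.3736     1.5442     0.4483]
  [   0.4732     0.6227     1.9012]
Δx = (I − A)⁻¹ Δd with Δd having -40 in the Sector 2 component and 0 elsewhere.
So Δx_2 = L_22 · (-40), where L_22 = adj(I−A)_22 / det(I−A) = 0.4650 / 0.301125.
Δx_2 = 0.4650 × (-40) / 0.301125 = -18.60 / 0.301125 ≈ -61.77.

Δx_2 = -61.77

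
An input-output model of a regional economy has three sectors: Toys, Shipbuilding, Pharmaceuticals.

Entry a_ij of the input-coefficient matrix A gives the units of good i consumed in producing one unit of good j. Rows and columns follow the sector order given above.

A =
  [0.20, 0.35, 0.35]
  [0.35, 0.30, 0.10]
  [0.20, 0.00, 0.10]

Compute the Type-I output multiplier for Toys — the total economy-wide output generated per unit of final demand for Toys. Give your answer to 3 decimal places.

m_1 = 3.272

I − A =
  [   0.80    -0.35    -0.35]
  [  -0.35     0.70    -0.10]
  [  -0.20     0.00     0.90]
Cofactors of I−A, C_ij = (−1)^(i+j)·(minor ij) (rows/columns in the sector order above):
  C_11 = (0.70)(0.90) − (-0.10)(0.00) = 0.6300
  C_12 = −[(-0.35)(0.90) − (-0.10)(-0.20)] = 0.3350
  C_13 = (-0.35)(0.00) − (0.70)(-0.20) = 0.1400
  C_21 = −[(-0.35)(0.90) − (-0.35)(0.00)] = 0.3150
  C_22 = (0.80)(0.90) − (-0.35)(-0.20) = 0.6500
  C_23 = −[(0.80)(0.00) − (-0.35)(-0.20)] = 0.0700
  C_31 = (-0.35)(-0.10) − (-0.35)(0.70) = 0.2800
  C_32 = −[(0.80)(-0.10) − (-0.35)(-0.35)] = 0.2025
  C_33 = (0.80)(0.70) − (-0.35)(-0.35) = 0.4375
det(I−A) = Σ_j (I−A)_1j·C_1j = (0.80)(0.6300) + (-0.35)(0.3350) + (-0.35)(0.1400) = 0.33775
adj(I−A) = Cᵀ =
  [ 0.6300   0.3150   0.2800]
  [ 0.3350   0.6500   0.2025]
  [ 0.1400   0.0700   0.4375]
(I − A)⁻¹ = adj(I−A) / det(I−A) ≈
  [   1.8653     0.9326     0.8290]
  [   0.9919     1.9245     0.5996]
  [   0.4145     0.2073     1.2953]
The output multiplier for sector j is the column-j sum of the Leontief inverse (I − A)⁻¹ = adj(I−A) / det(I−A).
Column 1 of adj(I−A): (0.6300, 0.3350, 0.1400); det(I−A) = 0.33775.
m_1 = (0.6300 + 0.3350 + 0.1400) / 0.33775 = 1.105 / 0.33775 ≈ 3.272.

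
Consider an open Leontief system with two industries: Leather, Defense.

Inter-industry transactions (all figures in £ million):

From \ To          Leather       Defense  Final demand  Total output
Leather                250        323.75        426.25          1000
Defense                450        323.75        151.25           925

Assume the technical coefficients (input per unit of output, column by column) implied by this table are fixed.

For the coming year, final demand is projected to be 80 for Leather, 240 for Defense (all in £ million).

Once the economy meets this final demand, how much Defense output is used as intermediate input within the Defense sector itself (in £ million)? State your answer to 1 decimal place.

Technical coefficients a_ij = z_ij / X_j:
  a_LL = 250/1000 = 0.25, a_DL = 450/1000 = 0.45
  a_LD = 323.75/925 = 0.35, a_DD = 323.75/925 = 0.35
I − A =
  [   0.75    -0.35]
  [  -0.45     0.65]
det(I−A) = (0.75)(0.65) − (-0.35)(-0.45) = 0.3300
adj(I−A) = [[0.65, 0.35], [0.45, 0.75]]
(I − A)⁻¹ = adj(I−A) / det(I−A) ≈
  [   1.9697     1.0606]
  [   1.3636     2.2727]
First solve x = (I − A)⁻¹ d = adj(I−A)·d / det(I−A); in particular x_D = (0.45·80 + 0.75·240) / 0.3300 = 216.00 / 0.3300 ≈ 654.545.
Intermediate flow from D to D: z_DD = a_DD · x_D = 0.35 × 216.00 / 0.3300 = 75.60 / 0.3300 ≈ 229.1.

z_DD = 229.1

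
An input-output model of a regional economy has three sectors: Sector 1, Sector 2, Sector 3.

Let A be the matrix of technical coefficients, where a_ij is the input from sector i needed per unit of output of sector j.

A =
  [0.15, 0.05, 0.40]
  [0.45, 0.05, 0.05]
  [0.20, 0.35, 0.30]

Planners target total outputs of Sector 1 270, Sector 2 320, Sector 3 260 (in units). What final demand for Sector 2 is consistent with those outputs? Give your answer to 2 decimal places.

d_2 = 169.50

I − A =
  [   0.85    -0.05    -0.40]
  [  -0.45     0.95    -0.05]
  [  -0.20    -0.35     0.70]
d = (I − A) x:
  d_1 = (+0.85)·270 + (-0.05)·320 + (-0.40)·260 = 109.50
  d_2 = (-0.45)·270 + (+0.95)·320 + (-0.05)·260 = 169.50
  d_3 = (-0.20)·270 + (-0.35)·320 + (+0.70)·260 = 16.00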